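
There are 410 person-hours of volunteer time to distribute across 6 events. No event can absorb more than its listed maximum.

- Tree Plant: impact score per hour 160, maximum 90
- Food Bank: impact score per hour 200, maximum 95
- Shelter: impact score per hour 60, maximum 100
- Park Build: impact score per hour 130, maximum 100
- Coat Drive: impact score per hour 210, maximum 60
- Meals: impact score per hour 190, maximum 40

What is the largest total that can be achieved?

68100

Rank by impact score per hour: Coat Drive 210 > Food Bank 200 > Meals 190 > Tree Plant 160 > Park Build 130 > Shelter 60.
Coat Drive takes 60 to reach its cap of 60 → 350 left.
Give Food Bank 95 to hit its cap of 95 → 255 left.
Meals: +40 to 40 (cap) → 215 left.
Give Tree Plant 90 to hit its cap of 90 → 125 left.
Give Park Build 100 to hit its cap of 100 → 25 left.
Shelter: +25 (room for 100) → 25. Pool exhausted.
Total = 160×90 + 200×95 + 60×25 + 130×100 + 210×60 + 190×40 = 68100.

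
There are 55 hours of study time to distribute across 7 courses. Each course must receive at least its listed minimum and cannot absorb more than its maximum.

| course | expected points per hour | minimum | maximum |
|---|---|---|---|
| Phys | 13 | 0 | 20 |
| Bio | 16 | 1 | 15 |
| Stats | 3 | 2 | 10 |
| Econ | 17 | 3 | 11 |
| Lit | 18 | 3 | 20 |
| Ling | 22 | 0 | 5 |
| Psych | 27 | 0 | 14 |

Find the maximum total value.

Meeting every minimum uses 0+1+2+3+3+0+0 = 9 hours, leaving 46.
Highest expected points per hour first: Psych 27 > Ling 22 > Lit 18 > Econ 17 > Bio 16 > Phys 13 > Stats 3.
Psych takes 14 more to reach its cap of 14 ; 32 left.
Give Ling 5 more to hit its cap of 5 ; 27 left.
Give Lit 17 more to hit its cap of 20 ; 10 left.
Econ takes 8 more to reach its cap of 11 ; 2 left.
Only 2 left; Bio takes them to reach 3.
Total = 16×3 + 3×2 + 17×11 + 18×20 + 22×5 + 27×14 = 1089.

1089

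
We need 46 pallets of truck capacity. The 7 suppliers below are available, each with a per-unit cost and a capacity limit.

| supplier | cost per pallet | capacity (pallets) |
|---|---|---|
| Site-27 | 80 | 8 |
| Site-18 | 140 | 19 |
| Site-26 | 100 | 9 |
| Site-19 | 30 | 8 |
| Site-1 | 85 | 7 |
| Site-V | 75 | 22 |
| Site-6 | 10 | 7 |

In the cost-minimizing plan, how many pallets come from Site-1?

Fill from the cheapest supplier first.
Site-6 at 10: take all 7 pallets → 39 still needed.
Site-19 at 30: take all 8 pallets → 31 still needed.
Site-V at 75: take all 22 pallets → 9 still needed.
Take 8 from Site-27 at 80 → need 1 more.
Site-1 at 85: take 1 of its 7 → requirement met.
Site-26, Site-18: unused.

1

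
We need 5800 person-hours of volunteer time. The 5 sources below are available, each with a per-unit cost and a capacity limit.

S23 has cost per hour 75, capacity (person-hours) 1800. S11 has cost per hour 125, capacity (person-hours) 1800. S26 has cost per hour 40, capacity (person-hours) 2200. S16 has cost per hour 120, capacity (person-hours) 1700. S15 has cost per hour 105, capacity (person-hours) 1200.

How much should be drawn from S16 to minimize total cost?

600

Use sources in increasing cost order.
Take 2200 from S26 at 40 — need 3600 more.
S23 at 75: take all 1800 person-hours — 1800 still needed.
S15 at 105: take all 1200 person-hours — 600 still needed.
S16 (120): take the remaining 600 — done.
S11: unused.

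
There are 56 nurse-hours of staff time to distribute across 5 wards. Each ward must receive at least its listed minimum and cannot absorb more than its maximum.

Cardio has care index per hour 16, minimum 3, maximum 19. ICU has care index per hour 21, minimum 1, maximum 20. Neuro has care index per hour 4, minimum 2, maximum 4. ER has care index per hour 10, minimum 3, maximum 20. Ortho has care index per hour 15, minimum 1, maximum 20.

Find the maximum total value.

Meeting every minimum uses 3+1+2+3+1 = 10 nurse-hours, leaving 46.
Highest care index per hour first: ICU 21 > Cardio 16 > Ortho 15 > ER 10 > Neuro 4.
Give ICU 19 more to hit its cap of 20 — 27 left.
Cardio takes 16 more to reach its cap of 19 — 11 left.
Only 11 left; Ortho takes them to reach 12.
Total = 16×19 + 21×20 + 4×2 + 10×3 + 15×12 = 942.

942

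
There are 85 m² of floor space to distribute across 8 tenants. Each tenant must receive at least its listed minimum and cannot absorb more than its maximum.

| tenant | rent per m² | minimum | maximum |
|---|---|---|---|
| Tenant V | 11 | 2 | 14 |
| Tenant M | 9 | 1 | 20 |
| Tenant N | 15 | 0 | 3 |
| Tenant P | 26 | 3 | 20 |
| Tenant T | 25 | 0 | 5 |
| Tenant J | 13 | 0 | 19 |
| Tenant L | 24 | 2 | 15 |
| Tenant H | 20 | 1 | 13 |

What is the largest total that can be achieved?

Meeting every minimum uses 2+1+0+3+0+0+2+1 = 9 m², leaving 76.
Highest rent per m² first: Tenant P 26 > Tenant T 25 > Tenant L 24 > Tenant H 20 > Tenant N 15 > Tenant J 13 > Tenant V 11 > Tenant M 9.
Tenant P: +17 to 20 (cap) — 59 left.
Tenant T takes 5 more to reach its cap of 5 — 54 left.
Tenant L: +13 to 15 (cap) — 41 left.
Tenant H: +12 to 13 (cap) — 29 left.
Give Tenant N 3 more to hit its cap of 3 — 26 left.
Give Tenant J 19 more to hit its cap of 19 — 7 left.
Tenant V has room for 12 more but only 7 remain, so it gets 9.
Total = 11×9 + 9×1 + 15×3 + 26×20 + 25×5 + 13×19 + 24×15 + 20×13 = 1665.

1665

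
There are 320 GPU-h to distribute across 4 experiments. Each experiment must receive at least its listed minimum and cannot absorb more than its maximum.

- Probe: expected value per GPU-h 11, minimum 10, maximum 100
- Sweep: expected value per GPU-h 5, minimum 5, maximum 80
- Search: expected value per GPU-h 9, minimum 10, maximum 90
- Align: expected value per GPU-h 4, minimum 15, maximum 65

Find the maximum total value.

2510

Meeting every minimum uses 10+5+10+15 = 40 GPU-h, leaving 280.
Highest expected value per GPU-h first: Probe 11 > Search 9 > Sweep 5 > Align 4.
Probe: +90 to 100 (cap) — 190 left.
Give Search 80 more to hit its cap of 90 — 110 left.
Give Sweep 75 more to hit its cap of 80 — 35 left.
Only 35 left; Align takes them to reach 50.
Total = 11×100 + 5×80 + 9×90 + 4×50 = 2510.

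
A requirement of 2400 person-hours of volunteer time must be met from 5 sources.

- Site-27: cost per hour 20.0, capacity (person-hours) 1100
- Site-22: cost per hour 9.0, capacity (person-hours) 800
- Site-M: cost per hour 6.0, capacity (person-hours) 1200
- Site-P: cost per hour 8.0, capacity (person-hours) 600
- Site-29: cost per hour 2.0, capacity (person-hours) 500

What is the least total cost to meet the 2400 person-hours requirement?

Use sources in increasing cost order.
Site-29 at 2.0: take all 500 person-hours → 1900 still needed.
Site-M (6.0): use full 1200 → 700 person-hours to go.
Site-P (8.0): use full 600 → 100 person-hours to go.
Site-22 at 9.0: take 100 of its 800 → requirement met.
Site-27: unused.
Cost = 500×2.0 + 1200×6.0 + 600×8.0 + 100×9.0 = 13900.

13900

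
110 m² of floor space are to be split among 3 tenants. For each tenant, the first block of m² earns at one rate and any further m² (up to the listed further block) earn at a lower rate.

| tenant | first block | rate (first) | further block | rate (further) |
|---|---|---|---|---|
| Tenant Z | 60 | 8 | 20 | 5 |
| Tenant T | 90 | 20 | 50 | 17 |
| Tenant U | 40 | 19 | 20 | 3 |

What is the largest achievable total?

Treat each block as its own option and order by rate: Tenant T/T1 20 > Tenant U/T1 19 > Tenant T/T2 17 > Tenant Z/T1 8 > Tenant Z/T2 5 > Tenant U/T2 3.
Tenant T T1 at 20: fill all 90 ; 20 left.
Tenant U/T1: +20 of 40 at 19; pool empty.
Total = 20×90 + 19×20 = 2180.

2180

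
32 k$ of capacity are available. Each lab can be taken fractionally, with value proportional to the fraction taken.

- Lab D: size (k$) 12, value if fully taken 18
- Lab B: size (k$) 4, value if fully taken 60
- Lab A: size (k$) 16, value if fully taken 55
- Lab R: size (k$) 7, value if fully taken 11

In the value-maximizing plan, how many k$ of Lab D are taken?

5

Sort by value density: Lab B 60/4≈15, Lab A 55/16≈3.44, Lab R 11/7≈1.57, Lab D 18/12≈1.5.
Lab B: take in full, 4 k$ for value 60 — 28 left.
Take all of Lab A (16 k$, value 55) — 12 k$ left.
Lab R: take in full, 7 k$ for value 11 — 5 left.
Only 5 k$ remain; take 5/12 of Lab D for value 18×5/12 = 7.5.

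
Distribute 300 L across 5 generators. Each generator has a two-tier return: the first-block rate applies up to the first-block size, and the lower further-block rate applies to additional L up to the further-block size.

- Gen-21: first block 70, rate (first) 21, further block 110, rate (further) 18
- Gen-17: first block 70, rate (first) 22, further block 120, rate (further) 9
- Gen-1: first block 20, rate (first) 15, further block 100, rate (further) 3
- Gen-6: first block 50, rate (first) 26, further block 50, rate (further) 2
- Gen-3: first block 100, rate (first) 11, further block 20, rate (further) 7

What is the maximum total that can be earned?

6290

Treat each block as its own option and order by rate: Gen-6/first 26 > Gen-17/first 22 > Gen-21/first 21 > Gen-21/second 18 > Gen-1/first 15 > Gen-3/first 11 > Gen-17/second 9 > Gen-3/second 7 > Gen-1/second 3 > Gen-6/second 2.
Gen-6/first (26): +50 — 250 left.
Gen-17/first (22): +70 — 180 left.
Gen-21/first (21): +70 — 110 left.
Fill Gen-21 second block (110 at 18) — 0 left.
Total = 26×50 + 22×70 + 21×70 + 18×110 = 6290.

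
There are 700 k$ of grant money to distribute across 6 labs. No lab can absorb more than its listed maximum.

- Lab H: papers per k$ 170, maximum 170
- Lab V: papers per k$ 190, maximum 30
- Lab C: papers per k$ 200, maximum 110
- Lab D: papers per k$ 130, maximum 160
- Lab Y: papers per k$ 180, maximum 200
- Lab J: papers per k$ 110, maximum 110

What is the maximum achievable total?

116700

Highest papers per k$ first: Lab C 200 > Lab V 190 > Lab Y 180 > Lab H 170 > Lab D 130 > Lab J 110.
Lab C takes 110 to reach its cap of 110 — 590 left.
Give Lab V 30 to hit its cap of 30 — 560 left.
Lab Y takes 200 to reach its cap of 200 — 360 left.
Lab H takes 170 to reach its cap of 170 — 190 left.
Lab D: +160 to 160 (cap) — 30 left.
Lab J: +30 (room for 110) → 30. Pool exhausted.
Total = 170×170 + 190×30 + 200×110 + 130×160 + 180×200 + 110×30 = 116700.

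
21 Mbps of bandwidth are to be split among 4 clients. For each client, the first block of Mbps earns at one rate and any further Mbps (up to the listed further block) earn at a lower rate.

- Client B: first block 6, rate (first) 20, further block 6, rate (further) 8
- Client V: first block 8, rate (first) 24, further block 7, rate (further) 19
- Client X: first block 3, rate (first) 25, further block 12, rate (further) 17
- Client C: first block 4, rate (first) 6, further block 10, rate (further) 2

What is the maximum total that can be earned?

Order all 8 blocks by rate: Client X/first 25 > Client V/first 24 > Client B/first 20 > Client V/second 19 > Client X/second 17 > Client B/second 8 > Client C/first 6 > Client C/second 2.
Fill Client X first block (3 at 25) ; 18 left.
Fill Client V first block (8 at 24) ; 10 left.
Client B first at 20: fill all 6 ; 4 left.
Client V second at 19: only 4 left, fill 4.
Total = 25×3 + 24×8 + 20×6 + 19×4 = 463.

463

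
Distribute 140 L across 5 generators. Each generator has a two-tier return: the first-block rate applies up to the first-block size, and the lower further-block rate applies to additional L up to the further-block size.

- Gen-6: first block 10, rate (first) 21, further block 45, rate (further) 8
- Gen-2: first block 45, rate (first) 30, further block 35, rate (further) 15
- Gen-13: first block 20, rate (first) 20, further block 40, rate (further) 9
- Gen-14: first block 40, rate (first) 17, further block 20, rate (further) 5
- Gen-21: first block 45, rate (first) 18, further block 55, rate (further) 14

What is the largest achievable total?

Rank every tier by rate: Gen-2/first 30 > Gen-6/first 21 > Gen-13/first 20 > Gen-21/first 18 > Gen-14/first 17 > Gen-2/second 15 > Gen-21/second 14 > Gen-13/second 9 > Gen-6/second 8 > Gen-14/second 5.
Gen-2/first (30): +45 — 95 left.
Gen-6/first (21): +10 — 85 left.
Gen-13 first at 20: fill all 20 — 65 left.
Gen-21/first (18): +45 — 20 left.
20 remain; put them into Gen-14 first at 17.
Total = 30×45 + 21×10 + 20×20 + 18×45 + 17×20 = 3110.

3110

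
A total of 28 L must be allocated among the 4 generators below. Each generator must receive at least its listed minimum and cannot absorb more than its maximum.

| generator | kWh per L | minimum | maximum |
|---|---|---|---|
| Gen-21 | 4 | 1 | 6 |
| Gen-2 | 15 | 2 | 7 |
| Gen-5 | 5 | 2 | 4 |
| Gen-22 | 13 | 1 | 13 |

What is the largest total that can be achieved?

310

Meeting every minimum uses 1+2+2+1 = 6 L, leaving 22.
Highest kWh per L first: Gen-2 15 > Gen-22 13 > Gen-5 5 > Gen-21 4.
Gen-2 takes 5 more to reach its cap of 7 → 17 left.
Gen-22: +12 to 13 (cap) → 5 left.
Gen-5: +2 to 4 (cap) → 3 left.
Gen-21 has room for 5 more but only 3 remain, so it gets 4.
Total = 4×4 + 15×7 + 5×4 + 13×13 = 310.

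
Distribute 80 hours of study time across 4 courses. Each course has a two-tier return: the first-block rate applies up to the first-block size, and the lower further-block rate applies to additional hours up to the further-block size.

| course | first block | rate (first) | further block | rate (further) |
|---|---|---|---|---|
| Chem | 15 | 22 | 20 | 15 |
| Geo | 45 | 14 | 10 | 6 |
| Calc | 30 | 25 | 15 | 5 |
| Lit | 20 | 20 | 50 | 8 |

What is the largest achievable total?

Treat each block as its own option and order by rate: Calc/first 25 > Chem/first 22 > Lit/first 20 > Chem/second 15 > Geo/first 14 > Lit/second 8 > Geo/second 6 > Calc/second 5.
Calc first at 25: fill all 30 → 50 left.
Fill Chem first block (15 at 22) → 35 left.
Lit/first (20): +20 → 15 left.
Chem/second: +15 of 20 at 15; pool empty.
Total = 25×30 + 22×15 + 20×20 + 15×15 = 1705.

1705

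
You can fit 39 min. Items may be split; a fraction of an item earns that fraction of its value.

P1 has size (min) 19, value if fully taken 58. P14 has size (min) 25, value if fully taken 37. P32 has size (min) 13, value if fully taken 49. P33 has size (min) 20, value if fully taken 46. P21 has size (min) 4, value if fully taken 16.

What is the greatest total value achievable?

Rank by value-to-size ratio: P21 16/4≈4, P32 49/13≈3.77, P1 58/19≈3.05, P33 46/20≈2.3, P14 37/25≈1.48.
All 4 min of P21 fit (value 16) ; 35 remain.
All 13 min of P32 fit (value 49) ; 22 remain.
P1: take in full, 19 min for value 58 ; 3 left.
Fill the last 3 min with part of P33: 3/20 of it earns 6.9.
Total value = 129.9.

129.9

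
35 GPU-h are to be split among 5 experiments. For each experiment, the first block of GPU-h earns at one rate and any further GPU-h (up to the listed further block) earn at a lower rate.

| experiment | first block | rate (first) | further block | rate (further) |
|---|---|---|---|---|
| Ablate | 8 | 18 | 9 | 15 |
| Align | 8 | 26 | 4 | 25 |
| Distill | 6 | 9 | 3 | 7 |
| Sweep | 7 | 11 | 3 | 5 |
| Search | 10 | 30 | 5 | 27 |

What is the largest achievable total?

Treat each block as its own option and order by rate: Search/T1 30 > Search/T2 27 > Align/T1 26 > Align/T2 25 > Ablate/T1 18 > Ablate/T2 15 > Sweep/T1 11 > Distill/T1 9 > Distill/T2 7 > Sweep/T2 5.
Fill Search T1 block (10 at 30) → 25 left.
Fill Search T2 block (5 at 27) → 20 left.
Align T1 at 26: fill all 8 → 12 left.
Align T2 at 25: fill all 4 → 8 left.
Ablate T1 at 18: fill all 8 → 0 left.
Total = 30×10 + 27×5 + 26×8 + 25×4 + 18×8 = 887.

887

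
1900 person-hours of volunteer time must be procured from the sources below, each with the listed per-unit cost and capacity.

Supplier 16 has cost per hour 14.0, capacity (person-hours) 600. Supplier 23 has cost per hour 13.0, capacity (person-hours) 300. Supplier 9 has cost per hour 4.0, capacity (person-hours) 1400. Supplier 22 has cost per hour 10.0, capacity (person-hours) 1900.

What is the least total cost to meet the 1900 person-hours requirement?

10600

Cheapest first:
Take 1400 from Supplier 9 at 4.0 → need 500 more.
Supplier 22 (10.0): take the remaining 500 → done.
Supplier 23, Supplier 16: unused.
Cost = 1400×4.0 + 500×10.0 = 10600.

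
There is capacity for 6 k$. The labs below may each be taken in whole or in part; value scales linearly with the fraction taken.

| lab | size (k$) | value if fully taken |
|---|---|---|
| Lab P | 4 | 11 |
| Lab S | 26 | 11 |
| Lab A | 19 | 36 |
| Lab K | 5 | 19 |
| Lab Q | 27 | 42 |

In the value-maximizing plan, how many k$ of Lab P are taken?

Best value per unit of size first: Lab K 19/5≈3.8, Lab P 11/4≈2.75, Lab A 36/19≈1.89, Lab Q 42/27≈1.56, Lab S 11/26≈0.423.
All 5 k$ of Lab K fit (value 19) — 1 remain.
Fill the last 1 k$ with part of Lab P: 1/4 of it earns 2.75.

1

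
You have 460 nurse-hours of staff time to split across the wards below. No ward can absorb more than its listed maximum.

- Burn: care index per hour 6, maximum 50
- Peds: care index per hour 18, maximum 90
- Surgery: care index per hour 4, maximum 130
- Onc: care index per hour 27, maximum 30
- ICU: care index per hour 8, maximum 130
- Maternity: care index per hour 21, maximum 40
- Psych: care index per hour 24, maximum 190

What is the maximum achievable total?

8710

Order the wards by care index per hour: Onc 27 > Psych 24 > Maternity 21 > Peds 18 > ICU 8 > Burn 6 > Surgery 4.
Onc takes 30 to reach its cap of 30 ; 430 left.
Psych takes 190 to reach its cap of 190 ; 240 left.
Give Maternity 40 to hit its cap of 40 ; 200 left.
Peds: +90 to 90 (cap) ; 110 left.
Only 110 left; ICU takes them to reach 110.
Total = 18×90 + 27×30 + 8×110 + 21×40 + 24×190 = 8710.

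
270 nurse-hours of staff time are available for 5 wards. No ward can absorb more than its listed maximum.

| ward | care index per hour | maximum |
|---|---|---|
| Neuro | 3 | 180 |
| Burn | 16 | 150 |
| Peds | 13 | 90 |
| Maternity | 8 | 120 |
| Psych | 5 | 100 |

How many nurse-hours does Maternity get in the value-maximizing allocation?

Rank by care index per hour: Burn 16 > Peds 13 > Maternity 8 > Psych 5 > Neuro 3.
Give Burn 150 to hit its cap of 150 → 120 left.
Peds: +90 to 90 (cap) → 30 left.
Maternity: +30 (room for 120) → 30. Pool exhausted.

30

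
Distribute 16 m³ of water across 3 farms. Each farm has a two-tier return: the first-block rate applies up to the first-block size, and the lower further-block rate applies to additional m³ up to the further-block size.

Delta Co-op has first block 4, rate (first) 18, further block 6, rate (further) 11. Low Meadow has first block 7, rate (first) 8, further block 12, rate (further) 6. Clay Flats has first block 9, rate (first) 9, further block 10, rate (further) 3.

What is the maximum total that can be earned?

192

Order all 6 blocks by rate: Delta Co-op/tier1 18 > Delta Co-op/tier2 11 > Clay Flats/tier1 9 > Low Meadow/tier1 8 > Low Meadow/tier2 6 > Clay Flats/tier2 3.
Fill Delta Co-op tier1 block (4 at 18) ; 12 left.
Delta Co-op/tier2 (11): +6 ; 6 left.
Clay Flats tier1 at 9: only 6 left, fill 6.
Total = 18×4 + 11×6 + 9×6 = 192.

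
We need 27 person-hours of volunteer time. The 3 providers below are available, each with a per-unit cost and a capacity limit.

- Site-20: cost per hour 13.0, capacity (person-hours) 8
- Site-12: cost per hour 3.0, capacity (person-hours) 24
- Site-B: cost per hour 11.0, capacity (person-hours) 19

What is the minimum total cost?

105

Cheapest first:
Take 24 from Site-12 at 3.0 → need 3 more.
Site-B (11.0): take the remaining 3 → done.
Site-20: unused.
Cost = 24×3.0 + 3×11.0 = 105.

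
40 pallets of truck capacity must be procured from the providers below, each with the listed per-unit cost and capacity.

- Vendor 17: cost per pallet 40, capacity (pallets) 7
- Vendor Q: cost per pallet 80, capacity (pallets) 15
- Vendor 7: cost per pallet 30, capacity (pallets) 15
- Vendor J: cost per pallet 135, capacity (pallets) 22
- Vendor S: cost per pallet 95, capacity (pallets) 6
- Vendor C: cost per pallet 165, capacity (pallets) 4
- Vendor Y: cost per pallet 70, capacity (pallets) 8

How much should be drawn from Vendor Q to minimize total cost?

Cheapest first:
Vendor 7 (30): use full 15 — 25 pallets to go.
Vendor 17 (40): use full 7 — 18 pallets to go.
Vendor Y at 70: take all 8 pallets — 10 still needed.
Take 10 from Vendor Q at 80 to finish.
Vendor S, Vendor J, Vendor C: unused.

10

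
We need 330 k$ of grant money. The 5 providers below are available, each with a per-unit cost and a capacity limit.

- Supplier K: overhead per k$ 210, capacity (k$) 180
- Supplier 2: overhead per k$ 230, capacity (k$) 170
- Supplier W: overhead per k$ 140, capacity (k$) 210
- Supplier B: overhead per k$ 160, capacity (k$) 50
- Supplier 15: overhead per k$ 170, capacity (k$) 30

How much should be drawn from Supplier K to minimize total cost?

Fill from the cheapest provider first.
Take 210 from Supplier W at 140 ; need 120 more.
Take 50 from Supplier B at 160 ; need 70 more.
Supplier 15 at 170: take all 30 k$ ; 40 still needed.
Take 40 from Supplier K at 210 to finish.
Supplier 2: unused.

40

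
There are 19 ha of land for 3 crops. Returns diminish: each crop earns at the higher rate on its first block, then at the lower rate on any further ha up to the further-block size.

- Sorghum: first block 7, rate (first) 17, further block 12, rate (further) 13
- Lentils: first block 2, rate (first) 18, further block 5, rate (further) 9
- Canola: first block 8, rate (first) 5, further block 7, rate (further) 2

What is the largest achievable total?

285

Order all 6 blocks by rate: Lentils/tier1 18 > Sorghum/tier1 17 > Sorghum/tier2 13 > Lentils/tier2 9 > Canola/tier1 5 > Canola/tier2 2.
Fill Lentils tier1 block (2 at 18) ; 17 left.
Sorghum tier1 at 17: fill all 7 ; 10 left.
10 remain; put them into Sorghum tier2 at 13.
Total = 18×2 + 17×7 + 13×10 = 285.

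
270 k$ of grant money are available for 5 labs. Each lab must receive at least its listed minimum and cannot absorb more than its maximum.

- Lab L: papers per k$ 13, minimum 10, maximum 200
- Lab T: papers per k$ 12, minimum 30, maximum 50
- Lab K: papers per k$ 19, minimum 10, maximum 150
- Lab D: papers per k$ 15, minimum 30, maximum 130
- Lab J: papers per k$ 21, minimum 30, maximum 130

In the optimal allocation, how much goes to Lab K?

Meeting every minimum uses 10+30+10+30+30 = 110 k$, leaving 160.
Rank by papers per k$: Lab J 21 > Lab K 19 > Lab D 15 > Lab L 13 > Lab T 12.
Lab J takes 100 more to reach its cap of 130 → 60 left.
Only 60 left; Lab K takes them to reach 70.

70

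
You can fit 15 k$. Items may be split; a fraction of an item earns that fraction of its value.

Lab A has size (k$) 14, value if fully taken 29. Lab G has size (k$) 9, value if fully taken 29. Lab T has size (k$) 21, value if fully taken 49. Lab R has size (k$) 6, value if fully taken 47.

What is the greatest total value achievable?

76

Best value per unit of size first: Lab R 47/6≈7.83, Lab G 29/9≈3.22, Lab T 49/21≈2.33, Lab A 29/14≈2.07.
Take all of Lab R (6 k$, value 47) — 9 k$ left.
Take all of Lab G (9 k$, value 29) — 0 k$ left.
Total value = 76.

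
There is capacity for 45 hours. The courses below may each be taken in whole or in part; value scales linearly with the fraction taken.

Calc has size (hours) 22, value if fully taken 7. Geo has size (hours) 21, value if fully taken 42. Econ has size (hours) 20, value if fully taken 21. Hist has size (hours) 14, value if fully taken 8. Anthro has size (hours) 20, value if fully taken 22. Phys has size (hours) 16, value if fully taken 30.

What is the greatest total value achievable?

80.8

Sort by value density: Geo 42/21≈2, Phys 30/16≈1.88, Anthro 22/20≈1.1, Econ 21/20≈1.05, Hist 8/14≈0.571, Calc 7/22≈0.318.
All 21 hours of Geo fit (value 42) ; 24 remain.
Phys: take in full, 16 hours for value 30 ; 8 left.
8 hours left: a 8/20 share of Anthro gives 22×8/20 = 8.8.
Total value = 80.8.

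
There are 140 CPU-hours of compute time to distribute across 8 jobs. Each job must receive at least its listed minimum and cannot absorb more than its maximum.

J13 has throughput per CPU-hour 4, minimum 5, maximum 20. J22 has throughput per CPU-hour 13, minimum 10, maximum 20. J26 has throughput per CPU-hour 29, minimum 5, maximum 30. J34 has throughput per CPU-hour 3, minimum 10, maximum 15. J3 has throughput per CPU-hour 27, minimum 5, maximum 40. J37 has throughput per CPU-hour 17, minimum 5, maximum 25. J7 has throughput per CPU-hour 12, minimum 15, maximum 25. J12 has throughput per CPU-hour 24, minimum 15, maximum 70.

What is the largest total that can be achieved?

Meeting every minimum uses 5+10+5+10+5+5+15+15 = 70 CPU-hours, leaving 70.
Order the jobs by throughput per CPU-hour: J26 29 > J3 27 > J12 24 > J37 17 > J22 13 > J7 12 > J13 4 > J34 3.
J26 takes 25 more to reach its cap of 30 → 45 left.
J3: +35 to 40 (cap) → 10 left.
J12 has room for 55 more but only 10 remain, so it gets 25.
Total = 4×5 + 13×10 + 29×30 + 3×10 + 27×40 + 17×5 + 12×15 + 24×25 = 2995.

2995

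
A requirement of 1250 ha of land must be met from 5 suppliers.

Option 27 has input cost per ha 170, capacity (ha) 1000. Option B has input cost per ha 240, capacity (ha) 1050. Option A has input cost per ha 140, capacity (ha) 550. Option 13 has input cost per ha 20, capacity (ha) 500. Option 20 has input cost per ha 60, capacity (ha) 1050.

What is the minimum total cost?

55000

Fill from the cheapest supplier first.
Option 13 at 20: take all 500 ha → 750 still needed.
Option 20 at 60: take 750 of its 1050 → requirement met.
Option A, Option 27, Option B: unused.
Cost = 500×20 + 750×60 = 55000.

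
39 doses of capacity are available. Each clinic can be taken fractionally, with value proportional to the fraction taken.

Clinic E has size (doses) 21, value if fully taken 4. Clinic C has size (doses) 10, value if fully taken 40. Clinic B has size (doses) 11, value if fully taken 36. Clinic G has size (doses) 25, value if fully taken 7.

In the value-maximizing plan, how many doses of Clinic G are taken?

Sort by value density: Clinic C 40/10≈4, Clinic B 36/11≈3.27, Clinic G 7/25≈0.28, Clinic E 4/21≈0.19.
Clinic C: take in full, 10 doses for value 40 → 29 left.
Take all of Clinic B (11 doses, value 36) → 18 doses left.
Only 18 doses remain; take 18/25 of Clinic G for value 7×18/25 = 5.04.

18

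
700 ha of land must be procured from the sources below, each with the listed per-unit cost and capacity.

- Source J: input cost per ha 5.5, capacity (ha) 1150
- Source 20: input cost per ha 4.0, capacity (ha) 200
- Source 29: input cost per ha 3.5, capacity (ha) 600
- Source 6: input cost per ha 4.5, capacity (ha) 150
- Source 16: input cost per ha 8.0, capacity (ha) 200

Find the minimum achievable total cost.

Use sources in increasing cost order.
Source 29 (3.5): use full 600 — 100 ha to go.
Source 20 (4.0): take the remaining 100 — done.
Source 6, Source J, Source 16: unused.
Cost = 600×3.5 + 100×4.0 = 2500.

2500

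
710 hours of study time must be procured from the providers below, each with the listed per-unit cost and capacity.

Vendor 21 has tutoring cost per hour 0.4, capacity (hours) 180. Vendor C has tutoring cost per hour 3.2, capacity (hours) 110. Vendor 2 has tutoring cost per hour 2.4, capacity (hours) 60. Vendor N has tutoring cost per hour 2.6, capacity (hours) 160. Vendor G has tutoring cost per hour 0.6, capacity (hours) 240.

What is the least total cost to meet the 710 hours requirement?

Use providers in increasing cost order.
Take 180 from Vendor 21 at 0.4 ; need 530 more.
Vendor G at 0.6: take all 240 hours ; 290 still needed.
Take 60 from Vendor 2 at 2.4 ; need 230 more.
Vendor N (2.6): use full 160 ; 70 hours to go.
Vendor C at 3.2: take 70 of its 110 ; requirement met.
Cost = 180×0.4 + 240×0.6 + 60×2.4 + 160×2.6 + 70×3.2 = 1000.

1000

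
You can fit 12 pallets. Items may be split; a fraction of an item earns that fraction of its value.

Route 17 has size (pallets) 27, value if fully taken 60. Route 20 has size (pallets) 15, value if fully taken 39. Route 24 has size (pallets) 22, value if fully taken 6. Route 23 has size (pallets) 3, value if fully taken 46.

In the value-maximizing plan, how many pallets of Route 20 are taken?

9

Sort by value density: Route 23 46/3≈15.3, Route 20 39/15≈2.6, Route 17 60/27≈2.22, Route 24 6/22≈0.273.
Take all of Route 23 (3 pallets, value 46) ; 9 pallets left.
9 pallets left: a 9/15 share of Route 20 gives 39×9/15 = 23.4.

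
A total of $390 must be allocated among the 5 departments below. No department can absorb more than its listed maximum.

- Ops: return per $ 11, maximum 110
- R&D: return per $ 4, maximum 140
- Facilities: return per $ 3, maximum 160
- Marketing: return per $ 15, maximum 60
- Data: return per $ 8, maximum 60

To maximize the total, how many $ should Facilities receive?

Highest return per $ first: Marketing 15 > Ops 11 > Data 8 > R&D 4 > Facilities 3.
Give Marketing 60 to hit its cap of 60 ; 330 left.
Ops takes 110 to reach its cap of 110 ; 220 left.
Data: +60 to 60 (cap) ; 160 left.
R&D takes 140 to reach its cap of 140 ; 20 left.
Only 20 left; Facilities takes them to reach 20.

20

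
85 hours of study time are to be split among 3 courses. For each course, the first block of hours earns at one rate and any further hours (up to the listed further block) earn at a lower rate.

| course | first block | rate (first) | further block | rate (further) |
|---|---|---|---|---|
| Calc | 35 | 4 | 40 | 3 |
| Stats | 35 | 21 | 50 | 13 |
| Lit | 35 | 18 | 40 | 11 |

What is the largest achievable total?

1560

Rank every tier by rate: Stats/first 21 > Lit/first 18 > Stats/second 13 > Lit/second 11 > Calc/first 4 > Calc/second 3.
Fill Stats first block (35 at 21) — 50 left.
Lit/first (18): +35 — 15 left.
Stats/second: +15 of 50 at 13; pool empty.
Total = 21×35 + 18×35 + 13×15 = 1560.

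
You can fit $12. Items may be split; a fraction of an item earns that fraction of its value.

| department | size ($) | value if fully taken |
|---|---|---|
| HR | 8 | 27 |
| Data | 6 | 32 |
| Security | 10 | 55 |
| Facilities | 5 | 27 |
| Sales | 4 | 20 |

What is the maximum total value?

65.8

Sort by value density: Security 55/10≈5.5, Facilities 27/5≈5.4, Data 32/6≈5.33, Sales 20/4≈5, HR 27/8≈3.38.
Security: take in full, 10 $ for value 55 → 2 left.
Fill the last 2 $ with part of Facilities: 2/5 of it earns 10.8.
Total value = 65.8.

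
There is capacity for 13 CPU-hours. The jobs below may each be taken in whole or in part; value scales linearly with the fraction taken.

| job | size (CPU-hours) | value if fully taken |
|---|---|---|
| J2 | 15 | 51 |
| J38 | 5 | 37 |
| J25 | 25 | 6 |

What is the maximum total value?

64.2

Best value per unit of size first: J38 37/5≈7.4, J2 51/15≈3.4, J25 6/25≈0.24.
All 5 CPU-hours of J38 fit (value 37) → 8 remain.
Fill the last 8 CPU-hours with part of J2: 8/15 of it earns 27.2.
Total value = 64.2.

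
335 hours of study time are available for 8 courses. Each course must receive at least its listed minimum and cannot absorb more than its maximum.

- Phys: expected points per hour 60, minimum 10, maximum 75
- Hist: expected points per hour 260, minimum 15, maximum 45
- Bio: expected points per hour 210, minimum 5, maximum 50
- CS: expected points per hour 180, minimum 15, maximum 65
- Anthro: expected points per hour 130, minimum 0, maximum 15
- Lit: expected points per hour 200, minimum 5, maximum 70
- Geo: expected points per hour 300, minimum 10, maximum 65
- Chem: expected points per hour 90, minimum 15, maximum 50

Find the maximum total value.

Meeting every minimum uses 10+15+5+15+0+5+10+15 = 75 hours, leaving 260.
Order the courses by expected points per hour: Geo 300 > Hist 260 > Bio 210 > Lit 200 > CS 180 > Anthro 130 > Chem 90 > Phys 60.
Geo takes 55 more to reach its cap of 65 ; 205 left.
Hist takes 30 more to reach its cap of 45 ; 175 left.
Bio takes 45 more to reach its cap of 50 ; 130 left.
Give Lit 65 more to hit its cap of 70 ; 65 left.
CS: +50 to 65 (cap) ; 15 left.
Anthro takes 15 more to reach its cap of 15 ; 0 left.
Total = 60×10 + 260×45 + 210×50 + 180×65 + 130×15 + 200×70 + 300×65 + 90×15 = 71300.

71300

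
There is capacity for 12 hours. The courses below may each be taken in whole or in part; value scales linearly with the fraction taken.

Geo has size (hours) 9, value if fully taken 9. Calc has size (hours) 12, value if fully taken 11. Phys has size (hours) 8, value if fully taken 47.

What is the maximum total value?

51

Sort by value density: Phys 47/8≈5.88, Geo 9/9≈1, Calc 11/12≈0.917.
All 8 hours of Phys fit (value 47) — 4 remain.
Only 4 hours remain; take 4/9 of Geo for value 9×4/9 = 4.
Total value = 51.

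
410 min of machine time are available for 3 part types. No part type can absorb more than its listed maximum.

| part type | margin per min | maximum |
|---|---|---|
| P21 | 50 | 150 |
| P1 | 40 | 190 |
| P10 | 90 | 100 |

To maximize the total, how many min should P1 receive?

160

Highest margin per min first: P10 90 > P21 50 > P1 40.
P10: +100 to 100 (cap) → 310 left.
P21: +150 to 150 (cap) → 160 left.
P1 has room for 190 but only 160 remain, so it gets 160.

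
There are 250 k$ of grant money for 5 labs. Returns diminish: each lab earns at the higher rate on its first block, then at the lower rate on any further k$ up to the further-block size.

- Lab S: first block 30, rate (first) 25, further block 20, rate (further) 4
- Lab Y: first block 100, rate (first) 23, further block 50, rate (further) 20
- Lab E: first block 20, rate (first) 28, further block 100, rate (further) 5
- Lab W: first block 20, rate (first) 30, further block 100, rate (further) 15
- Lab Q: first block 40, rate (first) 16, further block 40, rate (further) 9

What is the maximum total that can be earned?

Rank every tier by rate: Lab W/first 30 > Lab E/first 28 > Lab S/first 25 > Lab Y/first 23 > Lab Y/second 20 > Lab Q/first 16 > Lab W/second 15 > Lab Q/second 9 > Lab E/second 5 > Lab S/second 4.
Fill Lab W first block (20 at 30) → 230 left.
Lab E/first (28): +20 → 210 left.
Lab S/first (25): +30 → 180 left.
Lab Y first at 23: fill all 100 → 80 left.
Lab Y/second (20): +50 → 30 left.
Lab Q/first: +30 of 40 at 16; pool empty.
Total = 30×20 + 28×20 + 25×30 + 23×100 + 20×50 + 16×30 = 5690.

5690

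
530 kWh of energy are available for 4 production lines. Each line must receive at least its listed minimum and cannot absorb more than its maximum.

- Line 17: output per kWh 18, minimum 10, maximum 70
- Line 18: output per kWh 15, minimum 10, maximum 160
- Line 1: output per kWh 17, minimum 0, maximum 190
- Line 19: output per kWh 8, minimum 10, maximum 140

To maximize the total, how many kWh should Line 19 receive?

Meeting every minimum uses 10+10+0+10 = 30 kWh, leaving 500.
Order the production lines by output per kWh: Line 17 18 > Line 1 17 > Line 18 15 > Line 19 8.
Line 17: +60 to 70 (cap) — 440 left.
Line 1 takes 190 more to reach its cap of 190 — 250 left.
Line 18: +150 to 160 (cap) — 100 left.
Only 100 left; Line 19 takes them to reach 110.

110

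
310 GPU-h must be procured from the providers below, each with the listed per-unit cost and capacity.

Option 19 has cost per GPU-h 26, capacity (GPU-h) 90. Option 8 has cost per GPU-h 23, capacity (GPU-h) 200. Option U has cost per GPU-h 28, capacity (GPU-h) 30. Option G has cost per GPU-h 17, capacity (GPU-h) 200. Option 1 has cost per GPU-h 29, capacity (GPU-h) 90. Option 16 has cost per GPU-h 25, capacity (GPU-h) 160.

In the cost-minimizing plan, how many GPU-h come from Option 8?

110

Fill from the cheapest provider first.
Option G (17): use full 200 — 110 GPU-h to go.
Option 8 at 23: take 110 of its 200 — requirement met.
Option 16, Option 19, Option U, Option 1: unused.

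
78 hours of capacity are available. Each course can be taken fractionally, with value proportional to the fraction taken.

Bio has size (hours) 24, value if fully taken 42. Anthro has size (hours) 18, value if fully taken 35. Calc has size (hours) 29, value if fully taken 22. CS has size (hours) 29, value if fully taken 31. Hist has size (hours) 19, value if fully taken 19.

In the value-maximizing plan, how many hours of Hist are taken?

7

Best value per unit of size first: Anthro 35/18≈1.94, Bio 42/24≈1.75, CS 31/29≈1.07, Hist 19/19≈1, Calc 22/29≈0.759.
Take all of Anthro (18 hours, value 35) ; 60 hours left.
Take all of Bio (24 hours, value 42) ; 36 hours left.
All 29 hours of CS fit (value 31) ; 7 remain.
Fill the last 7 hours with part of Hist: 7/19 of it earns 7.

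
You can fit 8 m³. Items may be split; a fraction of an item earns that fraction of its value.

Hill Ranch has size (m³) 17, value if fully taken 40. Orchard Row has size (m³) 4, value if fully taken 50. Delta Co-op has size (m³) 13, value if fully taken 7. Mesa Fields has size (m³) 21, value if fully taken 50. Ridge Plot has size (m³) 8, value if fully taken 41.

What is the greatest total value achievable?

Sort by value density: Orchard Row 50/4≈12.5, Ridge Plot 41/8≈5.12, Mesa Fields 50/21≈2.38, Hill Ranch 40/17≈2.35, Delta Co-op 7/13≈0.538.
Orchard Row: take in full, 4 m³ for value 50 — 4 left.
Fill the last 4 m³ with part of Ridge Plot: 4/8 of it earns 20.5.
Total value = 70.5.

70.5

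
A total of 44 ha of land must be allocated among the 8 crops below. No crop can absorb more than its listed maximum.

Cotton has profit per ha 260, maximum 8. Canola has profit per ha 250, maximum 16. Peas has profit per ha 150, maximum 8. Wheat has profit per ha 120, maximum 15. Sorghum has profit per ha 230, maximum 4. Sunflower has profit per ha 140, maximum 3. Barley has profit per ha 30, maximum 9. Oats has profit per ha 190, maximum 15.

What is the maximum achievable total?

10000

Rank by profit per ha: Cotton 260 > Canola 250 > Sorghum 230 > Oats 190 > Peas 150 > Sunflower 140 > Wheat 120 > Barley 30.
Give Cotton 8 to hit its cap of 8 → 36 left.
Give Canola 16 to hit its cap of 16 → 20 left.
Sorghum takes 4 to reach its cap of 4 → 16 left.
Oats takes 15 to reach its cap of 15 → 1 left.
Peas has room for 8 but only 1 remain, so it gets 1.
Total = 260×8 + 250×16 + 150×1 + 230×4 + 190×15 = 10000.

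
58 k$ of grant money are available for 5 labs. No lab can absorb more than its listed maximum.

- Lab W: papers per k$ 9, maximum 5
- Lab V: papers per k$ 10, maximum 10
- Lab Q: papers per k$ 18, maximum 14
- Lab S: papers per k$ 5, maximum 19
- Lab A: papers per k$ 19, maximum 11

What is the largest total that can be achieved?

Rank by papers per k$: Lab A 19 > Lab Q 18 > Lab V 10 > Lab W 9 > Lab S 5.
Lab A takes 11 to reach its cap of 11 → 47 left.
Lab Q takes 14 to reach its cap of 14 → 33 left.
Lab V: +10 to 10 (cap) → 23 left.
Give Lab W 5 to hit its cap of 5 → 18 left.
Lab S has room for 19 but only 18 remain, so it gets 18.
Total = 9×5 + 10×10 + 18×14 + 5×18 + 19×11 = 696.

696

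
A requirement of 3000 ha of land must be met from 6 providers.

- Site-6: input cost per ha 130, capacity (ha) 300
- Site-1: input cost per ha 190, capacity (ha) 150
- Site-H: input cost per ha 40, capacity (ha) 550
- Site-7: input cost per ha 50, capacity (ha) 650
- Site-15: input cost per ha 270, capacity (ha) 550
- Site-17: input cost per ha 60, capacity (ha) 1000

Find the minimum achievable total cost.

Use providers in increasing cost order.
Take 550 from Site-H at 40 → need 2450 more.
Take 650 from Site-7 at 50 → need 1800 more.
Site-17 at 60: take all 1000 ha → 800 still needed.
Site-6 (130): use full 300 → 500 ha to go.
Take 150 from Site-1 at 190 → need 350 more.
Take 350 from Site-15 at 270 to finish.
Cost = 550×40 + 650×50 + 1000×60 + 300×130 + 150×190 + 350×270 = 276500.

276500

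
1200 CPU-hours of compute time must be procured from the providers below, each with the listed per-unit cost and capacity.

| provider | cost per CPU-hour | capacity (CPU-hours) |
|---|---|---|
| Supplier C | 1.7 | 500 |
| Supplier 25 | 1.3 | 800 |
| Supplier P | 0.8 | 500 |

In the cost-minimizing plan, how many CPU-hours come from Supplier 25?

700

Cheapest first:
Supplier P at 0.8: take all 500 CPU-hours ; 700 still needed.
Supplier 25 (1.3): take the remaining 700 ; done.
Supplier C: unused.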